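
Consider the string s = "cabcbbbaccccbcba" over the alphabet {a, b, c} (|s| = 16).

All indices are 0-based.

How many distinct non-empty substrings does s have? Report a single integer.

114

rank | idx | suffix
   0 |  15 | a
   1 |   1 | abcbbbaccccbcba
   2 |   7 | accccbcba
   3 |  14 | ba
   4 |   6 | baccccbcba
   5 |   5 | bbaccccbcba
   6 |   4 | bbbaccccbcba
   7 |  12 | bcba
   8 |   2 | bcbbbaccccbcba
   9 |   0 | cabcbbbaccccbcba
  10 |  13 | cba
  11 |   3 | cbbbaccccbcba
  12 |  11 | cbcba
  13 |  10 | ccbcba
  14 |   9 | cccbcba
  15 |   8 | ccccbcba

SA = [15, 1, 7, 14, 6, 5, 4, 12, 2, 0, 13, 3, 11, 10, 9, 8]
[i] adj suffixes → lcp
  [1] 15/1 → 1 ('a')
  [2] 1/7 → 1 ('a')
  [3] 7/14 → 0 ('')
  [4] 14/6 → 2 ('ba')
  [5] 6/5 → 1 ('b')
  [6] 5/4 → 2 ('bb')
  [7] 4/12 → 1 ('b')
  [8] 12/2 → 3 ('bcb')
  [9] 2/0 → 0 ('')
  [10] 0/13 → 1 ('c')
  [11] 13/3 → 2 ('cb')
  [12] 3/11 → 2 ('cb')
  [13] 11/10 → 1 ('c')
  [14] 10/9 → 2 ('cc')
  [15] 9/8 → 3 ('ccc')

n(n+1)/2 = 16·17/2 = 136
Σ LCP = 0 + 1 + 1 + 0 + 2 + 1 + 2 + 1 + 3 + 0 + 1 + 2 + 2 + 1 + 2 + 3 = 22
distinct = 136 − 22 = 114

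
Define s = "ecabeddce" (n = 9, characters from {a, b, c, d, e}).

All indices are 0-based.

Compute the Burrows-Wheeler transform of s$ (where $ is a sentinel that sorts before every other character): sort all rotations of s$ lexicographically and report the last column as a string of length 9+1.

ecaeddec$b

rank  rotation    last
    0  $ecabeddce  e
    1  abeddce$ec  c
    2  beddce$eca  a
    3  cabeddce$e  e
    4  ce$ecabedd  d
    5  dce$ecabed  d
    6  ddce$ecabe  e
    7  e$ecabeddc  c
    8  ecabeddce$  $
    9  eddce$ecab  b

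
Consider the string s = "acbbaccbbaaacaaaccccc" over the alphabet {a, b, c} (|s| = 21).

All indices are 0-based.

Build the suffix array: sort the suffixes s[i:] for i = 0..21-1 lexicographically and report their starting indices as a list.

[9, 13, 10, 14, 11, 0, 4, 15, 8, 3, 7, 2, 20, 12, 6, 1, 19, 5, 18, 17, 16]

rank | idx | suffix
   0 |   9 | aaacaaaccccc
   1 |  13 | aaaccccc
   2 |  10 | aacaaaccccc
   3 |  14 | aaccccc
   4 |  11 | acaaaccccc
   5 |   0 | acbbaccbbaaacaaaccccc
   6 |   4 | accbbaaacaaaccccc
   7 |  15 | accccc
   8 |   8 | baaacaaaccccc
   9 |   3 | baccbbaaacaaaccccc
  10 |   7 | bbaaacaaaccccc
  11 |   2 | bbaccbbaaacaaaccccc
  12 |  20 | c
  13 |  12 | caaaccccc
  14 |   6 | cbbaaacaaaccccc
  15 |   1 | cbbaccbbaaacaaaccccc
  16 |  19 | cc
  17 |   5 | ccbbaaacaaaccccc
  18 |  18 | ccc
  19 |  17 | cccc
  20 |  16 | ccccc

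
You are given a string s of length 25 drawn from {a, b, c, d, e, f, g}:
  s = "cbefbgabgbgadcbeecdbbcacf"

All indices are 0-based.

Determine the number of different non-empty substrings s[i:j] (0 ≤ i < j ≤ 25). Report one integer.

300

rank→(start, suffix):
  0 → (6, 'abgbgadcbeecdbbcacf')
  1 → (22, 'acf')
  2 → (11, 'adcbeecdbbcacf')
  3 → (19, 'bbcacf')
  4 → (20, 'bcacf')
  5 → (14, 'beecdbbcacf')
  6 → (1, 'befbgabgbgadcbeecdbbcacf')
  7 → (4, 'bgabgbgadcbeecdbbcacf')
  8 → (9, 'bgadcbeecdbbcacf')
  9 → (7, 'bgbgadcbeecdbbcacf')
  10 → (21, 'cacf')
  11 → (13, 'cbeecdbbcacf')
  12 → (0, 'cbefbgabgbgadcbeecdbbcacf')
  13 → (17, 'cdbbcacf')
  14 → (23, 'cf')
  15 → (18, 'dbbcacf')
  16 → (12, 'dcbeecdbbcacf')
  17 → (16, 'ecdbbcacf')
  18 → (15, 'eecdbbcacf')
  19 → (2, 'efbgabgbgadcbeecdbbcacf')
  20 → (24, 'f')
  21 → (3, 'fbgabgbgadcbeecdbbcacf')
  22 → (5, 'gabgbgadcbeecdbbcacf')
  23 → (10, 'gadcbeecdbbcacf')
  24 → (8, 'gbgadcbeecdbbcacf')

SA = [6, 22, 11, 19, 20, 14, 1, 4, 9, 7, 21, 13, 0, 17, 23, 18, 12, 16, 15, 2, 24, 3, 5, 10, 8]
i: (SA[i-1],SA[i]) lcp shared
  1: (6,22) 1 'a'
  2: (22,11) 1 'a'
  3: (11,19) 0 ''
  4: (19,20) 1 'b'
  5: (20,14) 1 'b'
  6: (14,1) 2 'be'
  7: (1,4) 1 'b'
  8: (4,9) 3 'bga'
  9: (9,7) 2 'bg'
  10: (7,21) 0 ''
  11: (21,13) 1 'c'
  12: (13,0) 3 'cbe'
  13: (0,17) 1 'c'
  14: (17,23) 1 'c'
  15: (23,18) 0 ''
  16: (18,12) 1 'd'
  17: (12,16) 0 ''
  18: (16,15) 1 'e'
  19: (15,2) 1 'e'
  20: (2,24) 0 ''
  21: (24,3) 1 'f'
  22: (3,5) 0 ''
  23: (5,10) 2 'ga'
  24: (10,8) 1 'g'

n(n+1)/2 = 25·26/2 = 325
Σ LCP = 0 + 1 + 1 + 0 + 1 + 1 + 2 + 1 + 3 + 2 + 0 + 1 + 3 + 1 + 1 + 0 + 1 + 0 + 1 + 1 + 0 + 1 + 0 + 2 + 1 = 25
distinct = 325 − 25 = 300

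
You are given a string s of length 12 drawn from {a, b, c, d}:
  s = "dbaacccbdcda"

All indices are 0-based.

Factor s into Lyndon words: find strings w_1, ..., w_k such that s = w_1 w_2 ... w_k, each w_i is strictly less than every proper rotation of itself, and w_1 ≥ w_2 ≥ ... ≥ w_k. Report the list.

emit factor 1: 'd' (i=0, period=1)
emit factor 2: 'b' (i=1, period=1)
emit factor 3: 'aacccbdcd' (i=2, period=9)
emit factor 4: 'a' (i=11, period=1)

["d", "b", "aacccbdcd", "a"]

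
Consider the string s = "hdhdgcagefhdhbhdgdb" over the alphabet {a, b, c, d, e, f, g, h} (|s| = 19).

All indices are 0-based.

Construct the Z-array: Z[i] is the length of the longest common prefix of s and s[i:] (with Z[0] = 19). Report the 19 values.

[19, 0, 2, 0, 0, 0, 0, 0, 0, 0, 3, 0, 1, 0, 2, 0, 0, 0, 0]

Z[0]=19
i=1: fresh scan; Z[1]=0
i=2: fresh scan; Z[2]=2 extend→box=[2,4)
i=3: min(r-i=1, Z[1]=0)=0; Z[3]=0
i=4: fresh scan; Z[4]=0
i=5: fresh scan; Z[5]=0
i=6: fresh scan; Z[6]=0
i=7: fresh scan; Z[7]=0
i=8: fresh scan; Z[8]=0
i=9: fresh scan; Z[9]=0
i=10: fresh scan; Z[10]=3 extend→box=[10,13)
i=11: min(r-i=2, Z[1]=0)=0; Z[11]=0
i=12: min(r-i=1, Z[2]=2)=1; Z[12]=1
i=13: fresh scan; Z[13]=0
i=14: fresh scan; Z[14]=2 extend→box=[14,16)
i=15: min(r-i=1, Z[1]=0)=0; Z[15]=0
i=16: fresh scan; Z[16]=0
i=17: fresh scan; Z[17]=0
i=18: fresh scan; Z[18]=0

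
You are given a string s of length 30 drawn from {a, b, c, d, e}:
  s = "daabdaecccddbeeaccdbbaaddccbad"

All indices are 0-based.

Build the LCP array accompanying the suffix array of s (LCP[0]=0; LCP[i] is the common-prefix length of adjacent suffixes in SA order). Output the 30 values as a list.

[0, 2, 1, 1, 1, 2, 1, 0, 2, 1, 1, 1, 0, 1, 2, 2, 3, 1, 2, 0, 1, 2, 1, 2, 1, 1, 2, 0, 1, 1]

rank | idx | suffix
   0 |   1 | aabdaecccddbeeaccdbbaaddccbad
   1 |  21 | aaddccbad
   2 |   2 | abdaecccddbeeaccdbbaaddccbad
   3 |  15 | accdbbaaddccbad
   4 |  28 | ad
   5 |  22 | addccbad
   6 |   5 | aecccddbeeaccdbbaaddccbad
   7 |  20 | baaddccbad
   8 |  27 | bad
   9 |  19 | bbaaddccbad
  10 |   3 | bdaecccddbeeaccdbbaaddccbad
  11 |  12 | beeaccdbbaaddccbad
  12 |  26 | cbad
  13 |  25 | ccbad
  14 |   7 | cccddbeeaccdbbaaddccbad
  15 |  16 | ccdbbaaddccbad
  16 |   8 | ccddbeeaccdbbaaddccbad
  17 |  17 | cdbbaaddccbad
  18 |   9 | cddbeeaccdbbaaddccbad
  19 |  29 | d
  20 |   0 | daabdaecccddbeeaccdbbaaddccbad
  21 |   4 | daecccddbeeaccdbbaaddccbad
  22 |  18 | dbbaaddccbad
  23 |  11 | dbeeaccdbbaaddccbad
  24 |  24 | dccbad
  25 |  10 | ddbeeaccdbbaaddccbad
  26 |  23 | ddccbad
  27 |  14 | eaccdbbaaddccbad
  28 |   6 | ecccddbeeaccdbbaaddccbad
  29 |  13 | eeaccdbbaaddccbad

SA = [1, 21, 2, 15, 28, 22, 5, 20, 27, 19, 3, 12, 26, 25, 7, 16, 8, 17, 9, 29, 0, 4, 18, 11, 24, 10, 23, 14, 6, 13]
rank  pair      lcp
   1  s[1:],s[21:]  2  'aa'
   2  s[21:],s[2:]  1  'a'
   3  s[2:],s[15:]  1  'a'
   4  s[15:],s[28:]  1  'a'
   5  s[28:],s[22:]  2  'ad'
   6  s[22:],s[5:]  1  'a'
   7  s[5:],s[20:]  0  ''
   8  s[20:],s[27:]  2  'ba'
   9  s[27:],s[19:]  1  'b'
  10  s[19:],s[3:]  1  'b'
  11  s[3:],s[12:]  1  'b'
  12  s[12:],s[26:]  0  ''
  13  s[26:],s[25:]  1  'c'
  14  s[25:],s[7:]  2  'cc'
  15  s[7:],s[16:]  2  'cc'
  16  s[16:],s[8:]  3  'ccd'
  17  s[8:],s[17:]  1  'c'
  18  s[17:],s[9:]  2  'cd'
  19  s[9:],s[29:]  0  ''
  20  s[29:],s[0:]  1  'd'
  21  s[0:],s[4:]  2  'da'
  22  s[4:],s[18:]  1  'd'
  23  s[18:],s[11:]  2  'db'
  24  s[11:],s[24:]  1  'd'
  25  s[24:],s[10:]  1  'd'
  26  s[10:],s[23:]  2  'dd'
  27  s[23:],s[14:]  0  ''
  28  s[14:],s[6:]  1  'e'
  29  s[6:],s[13:]  1  'e'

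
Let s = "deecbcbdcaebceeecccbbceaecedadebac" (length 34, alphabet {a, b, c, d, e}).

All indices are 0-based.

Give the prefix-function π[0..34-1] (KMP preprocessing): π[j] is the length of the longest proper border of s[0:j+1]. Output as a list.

π[0] = 0
j=1 s[j]='e': π[1]=0 (border '')
j=2 s[j]='e': π[2]=0 (border '')
j=3 s[j]='c': π[3]=0 (border '')
j=4 s[j]='b': π[4]=0 (border '')
j=5 s[j]='c': π[5]=0 (border '')
j=6 s[j]='b': π[6]=0 (border '')
j=7 s[j]='d': π[7]=1 (border 'd')
j=8 s[j]='c': k: 1→0; π[8]=0 (border '')
j=9 s[j]='a': π[9]=0 (border '')
j=10 s[j]='e': π[10]=0 (border '')
j=11 s[j]='b': π[11]=0 (border '')
j=12 s[j]='c': π[12]=0 (border '')
j=13 s[j]='e': π[13]=0 (border '')
j=14 s[j]='e': π[14]=0 (border '')
j=15 s[j]='e': π[15]=0 (border '')
j=16 s[j]='c': π[16]=0 (border '')
j=17 s[j]='c': π[17]=0 (border '')
j=18 s[j]='c': π[18]=0 (border '')
j=19 s[j]='b': π[19]=0 (border '')
j=20 s[j]='b': π[20]=0 (border '')
j=21 s[j]='c': π[21]=0 (border '')
j=22 s[j]='e': π[22]=0 (border '')
j=23 s[j]='a': π[23]=0 (border '')
j=24 s[j]='e': π[24]=0 (border '')
j=25 s[j]='c': π[25]=0 (border '')
j=26 s[j]='e': π[26]=0 (border '')
j=27 s[j]='d': π[27]=1 (border 'd')
j=28 s[j]='a': k: 1→0; π[28]=0 (border '')
j=29 s[j]='d': π[29]=1 (border 'd')
j=30 s[j]='e': π[30]=2 (border 'de')
j=31 s[j]='b': k: 2→0; π[31]=0 (border '')
j=32 s[j]='a': π[32]=0 (border '')
j=33 s[j]='c': π[33]=0 (border '')

[0, 0, 0, 0, 0, 0, 0, 1, 0, 0, 0, 0, 0, 0, 0, 0, 0, 0, 0, 0, 0, 0, 0, 0, 0, 0, 0, 1, 0, 1, 2, 0, 0, 0]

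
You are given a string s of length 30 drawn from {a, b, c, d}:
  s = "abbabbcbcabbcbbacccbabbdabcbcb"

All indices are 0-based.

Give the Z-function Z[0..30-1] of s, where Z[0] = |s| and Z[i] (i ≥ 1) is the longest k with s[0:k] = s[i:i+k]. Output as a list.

Z[0]=30
i=1: i≥r, start 0; Z[1]=0
i=2: i≥r, start 0; Z[2]=0
i=3: i≥r, start 0; Z[3]=3 grow→box=[3,6)
i=4: min(r-i=2, Z[1]=0)=0; Z[4]=0
i=5: min(r-i=1, Z[2]=0)=0; Z[5]=0
i=6: i≥r, start 0; Z[6]=0
i=7: i≥r, start 0; Z[7]=0
i=8: i≥r, start 0; Z[8]=0
i=9: i≥r, start 0; Z[9]=3 grow→box=[9,12)
i=10: min(r-i=2, Z[1]=0)=0; Z[10]=0
i=11: min(r-i=1, Z[2]=0)=0; Z[11]=0
i=12: i≥r, start 0; Z[12]=0
i=13: i≥r, start 0; Z[13]=0
i=14: i≥r, start 0; Z[14]=0
i=15: i≥r, start 0; Z[15]=1 grow→box=[15,16)
i=16: i≥r, start 0; Z[16]=0
i=17: i≥r, start 0; Z[17]=0
i=18: i≥r, start 0; Z[18]=0
i=19: i≥r, start 0; Z[19]=0
i=20: i≥r, start 0; Z[20]=3 grow→box=[20,23)
i=21: min(r-i=2, Z[1]=0)=0; Z[21]=0
i=22: min(r-i=1, Z[2]=0)=0; Z[22]=0
i=23: i≥r, start 0; Z[23]=0
i=24: i≥r, start 0; Z[24]=2 grow→box=[24,26)
i=25: min(r-i=1, Z[1]=0)=0; Z[25]=0
i=26: i≥r, start 0; Z[26]=0
i=27: i≥r, start 0; Z[27]=0
i=28: i≥r, start 0; Z[28]=0
i=29: i≥r, start 0; Z[29]=0

[30, 0, 0, 3, 0, 0, 0, 0, 0, 3, 0, 0, 0, 0, 0, 1, 0, 0, 0, 0, 3, 0, 0, 0, 2, 0, 0, 0, 0, 0]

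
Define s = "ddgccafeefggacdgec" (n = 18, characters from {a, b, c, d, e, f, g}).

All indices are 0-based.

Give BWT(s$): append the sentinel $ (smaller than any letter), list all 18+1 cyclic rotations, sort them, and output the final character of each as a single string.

cgcecga$dcgfeaegddf

rank  rotation             last
    0  $ddgccafeefggacdgec  c
    1  acdgec$ddgccafeefgg  g
    2  afeefggacdgec$ddgcc  c
    3  c$ddgccafeefggacdge  e
    4  cafeefggacdgec$ddgc  c
    5  ccafeefggacdgec$ddg  g
    6  cdgec$ddgccafeefgga  a
    7  ddgccafeefggacdgec$  $
    8  dgccafeefggacdgec$d  d
    9  dgec$ddgccafeefggac  c
   10  ec$ddgccafeefggacdg  g
   11  eefggacdgec$ddgccaf  f
   12  efggacdgec$ddgccafe  e
   13  feefggacdgec$ddgcca  a
   14  fggacdgec$ddgccafee  e
   15  gacdgec$ddgccafeefg  g
   16  gccafeefggacdgec$dd  d
   17  gec$ddgccafeefggacd  d
   18  ggacdgec$ddgccafeef  f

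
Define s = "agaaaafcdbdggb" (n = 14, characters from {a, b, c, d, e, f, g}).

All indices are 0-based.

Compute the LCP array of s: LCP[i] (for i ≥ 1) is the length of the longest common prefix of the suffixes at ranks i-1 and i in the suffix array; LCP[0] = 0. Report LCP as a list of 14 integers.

[0, 3, 2, 1, 1, 0, 1, 0, 0, 1, 0, 0, 1, 1]

rank→(start, suffix):
  0 → (2, 'aaaafcdbdggb')
  1 → (3, 'aaafcdbdggb')
  2 → (4, 'aafcdbdggb')
  3 → (5, 'afcdbdggb')
  4 → (0, 'agaaaafcdbdggb')
  5 → (13, 'b')
  6 → (9, 'bdggb')
  7 → (7, 'cdbdggb')
  8 → (8, 'dbdggb')
  9 → (10, 'dggb')
  10 → (6, 'fcdbdggb')
  11 → (1, 'gaaaafcdbdggb')
  12 → (12, 'gb')
  13 → (11, 'ggb')

SA = [2, 3, 4, 5, 0, 13, 9, 7, 8, 10, 6, 1, 12, 11]
i: (SA[i-1],SA[i]) lcp shared
  1: (2,3) 3 'aaa'
  2: (3,4) 2 'aa'
  3: (4,5) 1 'a'
  4: (5,0) 1 'a'
  5: (0,13) 0 ''
  6: (13,9) 1 'b'
  7: (9,7) 0 ''
  8: (7,8) 0 ''
  9: (8,10) 1 'd'
  10: (10,6) 0 ''
  11: (6,1) 0 ''
  12: (1,12) 1 'g'
  13: (12,11) 1 'g'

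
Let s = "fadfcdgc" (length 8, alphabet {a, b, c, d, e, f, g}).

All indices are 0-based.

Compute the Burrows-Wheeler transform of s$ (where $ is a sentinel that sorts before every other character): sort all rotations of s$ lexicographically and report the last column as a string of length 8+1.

rank  rotation   last
    0  $fadfcdgc  c
    1  adfcdgc$f  f
    2  c$fadfcdg  g
    3  cdgc$fadf  f
    4  dfcdgc$fa  a
    5  dgc$fadfc  c
    6  fadfcdgc$  $
    7  fcdgc$fad  d
    8  gc$fadfcd  d

cfgfac$dd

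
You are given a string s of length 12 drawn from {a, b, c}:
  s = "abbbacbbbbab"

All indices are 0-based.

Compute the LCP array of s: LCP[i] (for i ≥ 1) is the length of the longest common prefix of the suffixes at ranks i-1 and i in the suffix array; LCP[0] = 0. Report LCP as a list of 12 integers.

rank | idx | suffix
   0 |  10 | ab
   1 |   0 | abbbacbbbbab
   2 |   4 | acbbbbab
   3 |  11 | b
   4 |   9 | bab
   5 |   3 | bacbbbbab
   6 |   8 | bbab
   7 |   2 | bbacbbbbab
   8 |   7 | bbbab
   9 |   1 | bbbacbbbbab
  10 |   6 | bbbbab
  11 |   5 | cbbbbab

SA = [10, 0, 4, 11, 9, 3, 8, 2, 7, 1, 6, 5]
rank  pair      lcp
   1  s[10:],s[0:]  2  'ab'
   2  s[0:],s[4:]  1  'a'
   3  s[4:],s[11:]  0  ''
   4  s[11:],s[9:]  1  'b'
   5  s[9:],s[3:]  2  'ba'
   6  s[3:],s[8:]  1  'b'
   7  s[8:],s[2:]  3  'bba'
   8  s[2:],s[7:]  2  'bb'
   9  s[7:],s[1:]  4  'bbba'
  10  s[1:],s[6:]  3  'bbb'
  11  s[6:],s[5:]  0  ''

[0, 2, 1, 0, 1, 2, 1, 3, 2, 4, 3, 0]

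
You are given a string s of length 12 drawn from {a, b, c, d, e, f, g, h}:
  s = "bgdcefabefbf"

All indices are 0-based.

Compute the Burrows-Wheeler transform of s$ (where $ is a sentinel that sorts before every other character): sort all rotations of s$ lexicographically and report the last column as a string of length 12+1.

ffaf$dgcbbeeb

rank  rotation       last
    0  $bgdcefabefbf  f
    1  abefbf$bgdcef  f
    2  befbf$bgdcefa  a
    3  bf$bgdcefabef  f
    4  bgdcefabefbf$  $
    5  cefabefbf$bgd  d
    6  dcefabefbf$bg  g
    7  efabefbf$bgdc  c
    8  efbf$bgdcefab  b
    9  f$bgdcefabefb  b
   10  fabefbf$bgdce  e
   11  fbf$bgdcefabe  e
   12  gdcefabefbf$b  b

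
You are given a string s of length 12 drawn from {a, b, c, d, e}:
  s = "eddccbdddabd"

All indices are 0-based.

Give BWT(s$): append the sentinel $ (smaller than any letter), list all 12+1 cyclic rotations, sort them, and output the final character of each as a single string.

rank  rotation       last
    0  $eddccbdddabd  d
    1  abd$eddccbddd  d
    2  bd$eddccbddda  a
    3  bdddabd$eddcc  c
    4  cbdddabd$eddc  c
    5  ccbdddabd$edd  d
    6  d$eddccbdddab  b
    7  dabd$eddccbdd  d
    8  dccbdddabd$ed  d
    9  ddabd$eddccbd  d
   10  ddccbdddabd$e  e
   11  dddabd$eddccb  b
   12  eddccbdddabd$  $

ddaccdbdddeb$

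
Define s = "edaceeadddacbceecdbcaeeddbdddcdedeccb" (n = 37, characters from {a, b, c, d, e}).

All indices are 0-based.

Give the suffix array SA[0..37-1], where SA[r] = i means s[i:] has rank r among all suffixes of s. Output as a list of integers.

rank→(start, suffix):
  0 → (10, 'acbceecdbcaeeddbdddcdedeccb')
  1 → (2, 'aceeadddacbceecdbcaeeddbdddcdedeccb')
  2 → (6, 'adddacbceecdbcaeeddbdddcdedeccb')
  3 → (20, 'aeeddbdddcdedeccb')
  4 → (36, 'b')
  5 → (18, 'bcaeeddbdddcdedeccb')
  6 → (12, 'bceecdbcaeeddbdddcdedeccb')
  7 → (25, 'bdddcdedeccb')
  8 → (19, 'caeeddbdddcdedeccb')
  9 → (35, 'cb')
  10 → (11, 'cbceecdbcaeeddbdddcdedeccb')
  11 → (34, 'ccb')
  12 → (16, 'cdbcaeeddbdddcdedeccb')
  13 → (29, 'cdedeccb')
  14 → (3, 'ceeadddacbceecdbcaeeddbdddcdedeccb')
  15 → (13, 'ceecdbcaeeddbdddcdedeccb')
  16 → (9, 'dacbceecdbcaeeddbdddcdedeccb')
  17 → (1, 'daceeadddacbceecdbcaeeddbdddcdedeccb')
  18 → (17, 'dbcaeeddbdddcdedeccb')
  19 → (24, 'dbdddcdedeccb')
  20 → (28, 'dcdedeccb')
  21 → (8, 'ddacbceecdbcaeeddbdddcdedeccb')
  22 → (23, 'ddbdddcdedeccb')
  23 → (27, 'ddcdedeccb')
  24 → (7, 'dddacbceecdbcaeeddbdddcdedeccb')
  25 → (26, 'dddcdedeccb')
  26 → (32, 'deccb')
  27 → (30, 'dedeccb')
  28 → (5, 'eadddacbceecdbcaeeddbdddcdedeccb')
  29 → (33, 'eccb')
  30 → (15, 'ecdbcaeeddbdddcdedeccb')
  31 → (0, 'edaceeadddacbceecdbcaeeddbdddcdedeccb')
  32 → (22, 'eddbdddcdedeccb')
  33 → (31, 'edeccb')
  34 → (4, 'eeadddacbceecdbcaeeddbdddcdedeccb')
  35 → (14, 'eecdbcaeeddbdddcdedeccb')
  36 → (21, 'eeddbdddcdedeccb')

[10, 2, 6, 20, 36, 18, 12, 25, 19, 35, 11, 34, 16, 29, 3, 13, 9, 1, 17, 24, 28, 8, 23, 27, 7, 26, 32, 30, 5, 33, 15, 0, 22, 31, 4, 14, 21]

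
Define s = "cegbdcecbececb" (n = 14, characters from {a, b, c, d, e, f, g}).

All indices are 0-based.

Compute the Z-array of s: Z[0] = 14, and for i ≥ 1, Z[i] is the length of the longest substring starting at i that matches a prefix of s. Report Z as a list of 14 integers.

[14, 0, 0, 0, 0, 2, 0, 1, 0, 0, 2, 0, 1, 0]

Z[0]=14
i=1: outside box; Z[1]=0
i=2: outside box; Z[2]=0
i=3: outside box; Z[3]=0
i=4: outside box; Z[4]=0
i=5: outside box; Z[5]=2 scan→box=[5,7)
i=6: min(r-i=1, Z[1]=0)=0; Z[6]=0
i=7: outside box; Z[7]=1 scan→box=[7,8)
i=8: outside box; Z[8]=0
i=9: outside box; Z[9]=0
i=10: outside box; Z[10]=2 scan→box=[10,12)
i=11: min(r-i=1, Z[1]=0)=0; Z[11]=0
i=12: outside box; Z[12]=1 scan→box=[12,13)
i=13: outside box; Z[13]=0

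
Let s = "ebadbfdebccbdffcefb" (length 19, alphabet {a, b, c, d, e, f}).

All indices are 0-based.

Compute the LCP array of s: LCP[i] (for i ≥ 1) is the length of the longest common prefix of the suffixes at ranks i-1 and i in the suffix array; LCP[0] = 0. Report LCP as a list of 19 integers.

rank | idx | suffix
   0 |   2 | adbfdebccbdffcefb
   1 |  18 | b
   2 |   1 | badbfdebccbdffcefb
   3 |   8 | bccbdffcefb
   4 |  11 | bdffcefb
   5 |   4 | bfdebccbdffcefb
   6 |  10 | cbdffcefb
   7 |   9 | ccbdffcefb
   8 |  15 | cefb
   9 |   3 | dbfdebccbdffcefb
  10 |   6 | debccbdffcefb
  11 |  12 | dffcefb
  12 |   0 | ebadbfdebccbdffcefb
  13 |   7 | ebccbdffcefb
  14 |  16 | efb
  15 |  17 | fb
  16 |  14 | fcefb
  17 |   5 | fdebccbdffcefb
  18 |  13 | ffcefb

SA = [2, 18, 1, 8, 11, 4, 10, 9, 15, 3, 6, 12, 0, 7, 16, 17, 14, 5, 13]
[i] adj suffixes → lcp
  [1] 2/18 → 0 ('')
  [2] 18/1 → 1 ('b')
  [3] 1/8 → 1 ('b')
  [4] 8/11 → 1 ('b')
  [5] 11/4 → 1 ('b')
  [6] 4/10 → 0 ('')
  [7] 10/9 → 1 ('c')
  [8] 9/15 → 1 ('c')
  [9] 15/3 → 0 ('')
  [10] 3/6 → 1 ('d')
  [11] 6/12 → 1 ('d')
  [12] 12/0 → 0 ('')
  [13] 0/7 → 2 ('eb')
  [14] 7/16 → 1 ('e')
  [15] 16/17 → 0 ('')
  [16] 17/14 → 1 ('f')
  [17] 14/5 → 1 ('f')
  [18] 5/13 → 1 ('f')

[0, 0, 1, 1, 1, 1, 0, 1, 1, 0, 1, 1, 0, 2, 1, 0, 1, 1, 1]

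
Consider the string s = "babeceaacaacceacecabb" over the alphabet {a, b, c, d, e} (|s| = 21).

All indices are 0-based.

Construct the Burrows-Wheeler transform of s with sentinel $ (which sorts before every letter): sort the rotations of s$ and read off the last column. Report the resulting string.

rank  rotation                last
    0  $babeceaacaacceacecabb  b
    1  aacaacceacecabb$babece  e
    2  aacceacecabb$babeceaac  c
    3  abb$babeceaacaacceacec  c
    4  abeceaacaacceacecabb$b  b
    5  acaacceacecabb$babecea  a
    6  acceacecabb$babeceaaca  a
    7  acecabb$babeceaacaacce  e
    8  b$babeceaacaacceacecab  b
    9  babeceaacaacceacecabb$  $
   10  bb$babeceaacaacceaceca  a
   11  beceaacaacceacecabb$ba  a
   12  caacceacecabb$babeceaa  a
   13  cabb$babeceaacaacceace  e
   14  cceacecabb$babeceaacaa  a
   15  ceaacaacceacecabb$babe  e
   16  ceacecabb$babeceaacaac  c
   17  cecabb$babeceaacaaccea  a
   18  eaacaacceacecabb$babec  c
   19  eacecabb$babeceaacaacc  c
   20  ecabb$babeceaacaacceac  c
   21  eceaacaacceacecabb$bab  b

beccbaaeb$aaaeaecacccb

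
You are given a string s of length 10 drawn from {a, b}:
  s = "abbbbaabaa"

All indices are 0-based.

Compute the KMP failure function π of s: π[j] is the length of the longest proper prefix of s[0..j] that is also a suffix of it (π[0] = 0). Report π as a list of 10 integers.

[0, 0, 0, 0, 0, 1, 1, 2, 1, 1]

π[0] = 0
j=1 s[j]='b': π[1]=0 (border '')
j=2 s[j]='b': π[2]=0 (border '')
j=3 s[j]='b': π[3]=0 (border '')
j=4 s[j]='b': π[4]=0 (border '')
j=5 s[j]='a': π[5]=1 (border 'a')
j=6 s[j]='a': k: 1→0; π[6]=1 (border 'a')
j=7 s[j]='b': π[7]=2 (border 'ab')
j=8 s[j]='a': k: 2→0; π[8]=1 (border 'a')
j=9 s[j]='a': k: 1→0; π[9]=1 (border 'a')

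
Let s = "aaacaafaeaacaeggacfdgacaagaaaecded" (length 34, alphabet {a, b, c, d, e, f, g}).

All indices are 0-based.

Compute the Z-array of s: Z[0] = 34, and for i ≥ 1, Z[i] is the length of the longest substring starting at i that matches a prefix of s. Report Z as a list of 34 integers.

[34, 2, 1, 0, 2, 1, 0, 1, 0, 2, 1, 0, 1, 0, 0, 0, 1, 0, 0, 0, 0, 1, 0, 2, 1, 0, 3, 2, 1, 0, 0, 0, 0, 0]

Z[0]=34
i=1: outside box; Z[1]=2 scan→box=[1,3)
i=2: min(r-i=1, Z[1]=2)=1; Z[2]=1
i=3: outside box; Z[3]=0
i=4: outside box; Z[4]=2 scan→box=[4,6)
i=5: min(r-i=1, Z[1]=2)=1; Z[5]=1
i=6: outside box; Z[6]=0
i=7: outside box; Z[7]=1 scan→box=[7,8)
i=8: outside box; Z[8]=0
i=9: outside box; Z[9]=2 scan→box=[9,11)
i=10: min(r-i=1, Z[1]=2)=1; Z[10]=1
i=11: outside box; Z[11]=0
i=12: outside box; Z[12]=1 scan→box=[12,13)
i=13: outside box; Z[13]=0
i=14: outside box; Z[14]=0
i=15: outside box; Z[15]=0
i=16: outside box; Z[16]=1 scan→box=[16,17)
i=17: outside box; Z[17]=0
i=18: outside box; Z[18]=0
i=19: outside box; Z[19]=0
i=20: outside box; Z[20]=0
i=21: outside box; Z[21]=1 scan→box=[21,22)
i=22: outside box; Z[22]=0
i=23: outside box; Z[23]=2 scan→box=[23,25)
i=24: min(r-i=1, Z[1]=2)=1; Z[24]=1
i=25: outside box; Z[25]=0
i=26: outside box; Z[26]=3 scan→box=[26,29)
i=27: min(r-i=2, Z[1]=2)=2; Z[27]=2
i=28: min(r-i=1, Z[2]=1)=1; Z[28]=1
i=29: outside box; Z[29]=0
i=30: outside box; Z[30]=0
i=31: outside box; Z[31]=0
i=32: outside box; Z[32]=0
i=33: outside box; Z[33]=0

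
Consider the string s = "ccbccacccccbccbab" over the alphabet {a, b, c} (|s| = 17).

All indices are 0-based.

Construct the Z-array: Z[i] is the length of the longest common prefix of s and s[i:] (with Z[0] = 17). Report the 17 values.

[17, 1, 0, 2, 1, 0, 2, 2, 2, 5, 1, 0, 3, 1, 0, 0, 0]

Z[0]=17
i=1: i≥r, start 0; Z[1]=1 grow→box=[1,2)
i=2: i≥r, start 0; Z[2]=0
i=3: i≥r, start 0; Z[3]=2 grow→box=[3,5)
i=4: min(r-i=1, Z[1]=1)=1; Z[4]=1
i=5: i≥r, start 0; Z[5]=0
i=6: i≥r, start 0; Z[6]=2 grow→box=[6,8)
i=7: min(r-i=1, Z[1]=1)=1; Z[7]=2 grow→box=[7,9)
i=8: min(r-i=1, Z[1]=1)=1; Z[8]=2 grow→box=[8,10)
i=9: min(r-i=1, Z[1]=1)=1; Z[9]=5 grow→box=[9,14)
i=10: min(r-i=4, Z[1]=1)=1; Z[10]=1
i=11: min(r-i=3, Z[2]=0)=0; Z[11]=0
i=12: min(r-i=2, Z[3]=2)=2; Z[12]=3 grow→box=[12,15)
i=13: min(r-i=2, Z[1]=1)=1; Z[13]=1
i=14: min(r-i=1, Z[2]=0)=0; Z[14]=0
i=15: i≥r, start 0; Z[15]=0
i=16: i≥r, start 0; Z[16]=0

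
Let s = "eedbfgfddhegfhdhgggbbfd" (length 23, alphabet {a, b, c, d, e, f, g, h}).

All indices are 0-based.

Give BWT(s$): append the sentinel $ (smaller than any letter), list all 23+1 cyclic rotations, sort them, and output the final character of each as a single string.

dgbdfefdhe$hbgbggfeghfdd

rank  rotation                  last
    0  $eedbfgfddhegfhdhgggbbfd  d
    1  bbfd$eedbfgfddhegfhdhggg  g
    2  bfd$eedbfgfddhegfhdhgggb  b
    3  bfgfddhegfhdhgggbbfd$eed  d
    4  d$eedbfgfddhegfhdhgggbbf  f
    5  dbfgfddhegfhdhgggbbfd$ee  e
    6  ddhegfhdhgggbbfd$eedbfgf  f
    7  dhegfhdhgggbbfd$eedbfgfd  d
    8  dhgggbbfd$eedbfgfddhegfh  h
    9  edbfgfddhegfhdhgggbbfd$e  e
   10  eedbfgfddhegfhdhgggbbfd$  $
   11  egfhdhgggbbfd$eedbfgfddh  h
   12  fd$eedbfgfddhegfhdhgggbb  b
   13  fddhegfhdhgggbbfd$eedbfg  g
   14  fgfddhegfhdhgggbbfd$eedb  b
   15  fhdhgggbbfd$eedbfgfddheg  g
   16  gbbfd$eedbfgfddhegfhdhgg  g
   17  gfddhegfhdhgggbbfd$eedbf  f
   18  gfhdhgggbbfd$eedbfgfddhe  e
   19  ggbbfd$eedbfgfddhegfhdhg  g
   20  gggbbfd$eedbfgfddhegfhdh  h
   21  hdhgggbbfd$eedbfgfddhegf  f
   22  hegfhdhgggbbfd$eedbfgfdd  d
   23  hgggbbfd$eedbfgfddhegfhd  d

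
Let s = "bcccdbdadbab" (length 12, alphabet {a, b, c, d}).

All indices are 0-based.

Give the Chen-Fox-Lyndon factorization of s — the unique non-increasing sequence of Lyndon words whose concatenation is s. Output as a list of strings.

["bcccdbd", "adb", "ab"]

emit factor 1: 'bcccdbd' (i=0, period=7)
emit factor 2: 'adb' (i=7, period=3)
emit factor 3: 'ab' (i=10, period=2)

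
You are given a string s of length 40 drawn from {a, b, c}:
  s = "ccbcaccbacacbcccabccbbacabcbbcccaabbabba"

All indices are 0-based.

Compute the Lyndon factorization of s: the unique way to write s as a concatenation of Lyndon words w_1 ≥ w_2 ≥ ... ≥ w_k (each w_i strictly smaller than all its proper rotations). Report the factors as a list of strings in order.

["c", "c", "bc", "accb", "acacbccc", "abccbbac", "abcbbccc", "aabbabb", "a"]

emit factor 1: 'c' (i=0, period=1)
emit factor 2: 'c' (i=1, period=1)
emit factor 3: 'bc' (i=2, period=2)
emit factor 4: 'accb' (i=4, period=4)
emit factor 5: 'acacbccc' (i=8, period=8)
emit factor 6: 'abccbbac' (i=16, period=8)
emit factor 7: 'abcbbccc' (i=24, period=8)
emit factor 8: 'aabbabb' (i=32, period=7)
emit factor 9: 'a' (i=39, period=1)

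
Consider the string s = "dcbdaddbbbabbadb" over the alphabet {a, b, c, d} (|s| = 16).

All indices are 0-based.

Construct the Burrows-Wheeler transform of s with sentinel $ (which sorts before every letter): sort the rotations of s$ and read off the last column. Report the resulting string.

bbbddbbbadcdbad$a

rank  rotation           last
    0  $dcbdaddbbbabbadb  b
    1  abbadb$dcbdaddbbb  b
    2  adb$dcbdaddbbbabb  b
    3  addbbbabbadb$dcbd  d
    4  b$dcbdaddbbbabbad  d
    5  babbadb$dcbdaddbb  b
    6  badb$dcbdaddbbbab  b
    7  bbabbadb$dcbdaddb  b
    8  bbadb$dcbdaddbbba  a
    9  bbbabbadb$dcbdadd  d
   10  bdaddbbbabbadb$dc  c
   11  cbdaddbbbabbadb$d  d
   12  daddbbbabbadb$dcb  b
   13  db$dcbdaddbbbabba  a
   14  dbbbabbadb$dcbdad  d
   15  dcbdaddbbbabbadb$  $
   16  ddbbbabbadb$dcbda  a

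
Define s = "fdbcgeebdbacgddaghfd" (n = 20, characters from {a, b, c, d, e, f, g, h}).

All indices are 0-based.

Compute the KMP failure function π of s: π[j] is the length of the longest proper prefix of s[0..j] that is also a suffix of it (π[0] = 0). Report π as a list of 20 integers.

π[0] = 0
j=1 s[j]='d': π[1]=0 (border '')
j=2 s[j]='b': π[2]=0 (border '')
j=3 s[j]='c': π[3]=0 (border '')
j=4 s[j]='g': π[4]=0 (border '')
j=5 s[j]='e': π[5]=0 (border '')
j=6 s[j]='e': π[6]=0 (border '')
j=7 s[j]='b': π[7]=0 (border '')
j=8 s[j]='d': π[8]=0 (border '')
j=9 s[j]='b': π[9]=0 (border '')
j=10 s[j]='a': π[10]=0 (border '')
j=11 s[j]='c': π[11]=0 (border '')
j=12 s[j]='g': π[12]=0 (border '')
j=13 s[j]='d': π[13]=0 (border '')
j=14 s[j]='d': π[14]=0 (border '')
j=15 s[j]='a': π[15]=0 (border '')
j=16 s[j]='g': π[16]=0 (border '')
j=17 s[j]='h': π[17]=0 (border '')
j=18 s[j]='f': π[18]=1 (border 'f')
j=19 s[j]='d': π[19]=2 (border 'fd')

[0, 0, 0, 0, 0, 0, 0, 0, 0, 0, 0, 0, 0, 0, 0, 0, 0, 0, 1, 2]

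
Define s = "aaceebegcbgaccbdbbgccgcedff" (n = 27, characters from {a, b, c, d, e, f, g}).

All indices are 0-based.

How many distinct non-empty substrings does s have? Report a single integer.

351

rank→(start, suffix):
  0 → (0, 'aaceebegcbgaccbdbbgccgcedff')
  1 → (11, 'accbdbbgccgcedff')
  2 → (1, 'aceebegcbgaccbdbbgccgcedff')
  3 → (16, 'bbgccgcedff')
  4 → (14, 'bdbbgccgcedff')
  5 → (5, 'begcbgaccbdbbgccgcedff')
  6 → (9, 'bgaccbdbbgccgcedff')
  7 → (17, 'bgccgcedff')
  8 → (13, 'cbdbbgccgcedff')
  9 → (8, 'cbgaccbdbbgccgcedff')
  10 → (12, 'ccbdbbgccgcedff')
  11 → (19, 'ccgcedff')
  12 → (22, 'cedff')
  13 → (2, 'ceebegcbgaccbdbbgccgcedff')
  14 → (20, 'cgcedff')
  15 → (15, 'dbbgccgcedff')
  16 → (24, 'dff')
  17 → (4, 'ebegcbgaccbdbbgccgcedff')
  18 → (23, 'edff')
  19 → (3, 'eebegcbgaccbdbbgccgcedff')
  20 → (6, 'egcbgaccbdbbgccgcedff')
  21 → (26, 'f')
  22 → (25, 'ff')
  23 → (10, 'gaccbdbbgccgcedff')
  24 → (7, 'gcbgaccbdbbgccgcedff')
  25 → (18, 'gccgcedff')
  26 → (21, 'gcedff')

SA = [0, 11, 1, 16, 14, 5, 9, 17, 13, 8, 12, 19, 22, 2, 20, 15, 24, 4, 23, 3, 6, 26, 25, 10, 7, 18, 21]
rank  pair      lcp
   1  s[0:],s[11:]  1  'a'
   2  s[11:],s[1:]  2  'ac'
   3  s[1:],s[16:]  0  ''
   4  s[16:],s[14:]  1  'b'
   5  s[14:],s[5:]  1  'b'
   6  s[5:],s[9:]  1  'b'
   7  s[9:],s[17:]  2  'bg'
   8  s[17:],s[13:]  0  ''
   9  s[13:],s[8:]  2  'cb'
  10  s[8:],s[12:]  1  'c'
  11  s[12:],s[19:]  2  'cc'
  12  s[19:],s[22:]  1  'c'
  13  s[22:],s[2:]  2  'ce'
  14  s[2:],s[20:]  1  'c'
  15  s[20:],s[15:]  0  ''
  16  s[15:],s[24:]  1  'd'
  17  s[24:],s[4:]  0  ''
  18  s[4:],s[23:]  1  'e'
  19  s[23:],s[3:]  1  'e'
  20  s[3:],s[6:]  1  'e'
  21  s[6:],s[26:]  0  ''
  22  s[26:],s[25:]  1  'f'
  23  s[25:],s[10:]  0  ''
  24  s[10:],s[7:]  1  'g'
  25  s[7:],s[18:]  2  'gc'
  26  s[18:],s[21:]  2  'gc'

n(n+1)/2 = 27·28/2 = 378
Σ LCP = 0 + 1 + 2 + 0 + 1 + 1 + 1 + 2 + 0 + 2 + 1 + 2 + 1 + 2 + 1 + 0 + 1 + 0 + 1 + 1 + 1 + 0 + 1 + 0 + 1 + 2 + 2 = 27
distinct = 378 − 27 = 351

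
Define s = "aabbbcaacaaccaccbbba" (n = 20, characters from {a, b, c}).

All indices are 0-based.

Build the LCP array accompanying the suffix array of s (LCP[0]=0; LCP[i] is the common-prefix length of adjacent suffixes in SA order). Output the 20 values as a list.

[0, 1, 2, 3, 1, 1, 2, 3, 0, 1, 2, 3, 2, 1, 0, 4, 2, 1, 1, 2]

sorted suffixes:
  #0 SA[0]=19  'a'
  #1 SA[1]=0  'aabbbcaacaaccaccbbba'
  #2 SA[2]=6  'aacaaccaccbbba'
  #3 SA[3]=9  'aaccaccbbba'
  #4 SA[4]=1  'abbbcaacaaccaccbbba'
  #5 SA[5]=7  'acaaccaccbbba'
  #6 SA[6]=10  'accaccbbba'
  #7 SA[7]=13  'accbbba'
  #8 SA[8]=18  'ba'
  #9 SA[9]=17  'bba'
  #10 SA[10]=16  'bbba'
  #11 SA[11]=2  'bbbcaacaaccaccbbba'
  #12 SA[12]=3  'bbcaacaaccaccbbba'
  #13 SA[13]=4  'bcaacaaccaccbbba'
  #14 SA[14]=5  'caacaaccaccbbba'
  #15 SA[15]=8  'caaccaccbbba'
  #16 SA[16]=12  'caccbbba'
  #17 SA[17]=15  'cbbba'
  #18 SA[18]=11  'ccaccbbba'
  #19 SA[19]=14  'ccbbba'

SA = [19, 0, 6, 9, 1, 7, 10, 13, 18, 17, 16, 2, 3, 4, 5, 8, 12, 15, 11, 14]
rank  pair      lcp
   1  s[19:],s[0:]  1  'a'
   2  s[0:],s[6:]  2  'aa'
   3  s[6:],s[9:]  3  'aac'
   4  s[9:],s[1:]  1  'a'
   5  s[1:],s[7:]  1  'a'
   6  s[7:],s[10:]  2  'ac'
   7  s[10:],s[13:]  3  'acc'
   8  s[13:],s[18:]  0  ''
   9  s[18:],s[17:]  1  'b'
  10  s[17:],s[16:]  2  'bb'
  11  s[16:],s[2:]  3  'bbb'
  12  s[2:],s[3:]  2  'bb'
  13  s[3:],s[4:]  1  'b'
  14  s[4:],s[5:]  0  ''
  15  s[5:],s[8:]  4  'caac'
  16  s[8:],s[12:]  2  'ca'
  17  s[12:],s[15:]  1  'c'
  18  s[15:],s[11:]  1  'c'
  19  s[11:],s[14:]  2  'cc'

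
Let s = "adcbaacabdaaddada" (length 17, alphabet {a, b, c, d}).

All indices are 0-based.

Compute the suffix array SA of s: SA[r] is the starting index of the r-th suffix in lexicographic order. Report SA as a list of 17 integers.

[16, 4, 10, 7, 5, 14, 0, 11, 3, 8, 6, 2, 15, 9, 13, 1, 12]

rank→(start, suffix):
  0 → (16, 'a')
  1 → (4, 'aacabdaaddada')
  2 → (10, 'aaddada')
  3 → (7, 'abdaaddada')
  4 → (5, 'acabdaaddada')
  5 → (14, 'ada')
  6 → (0, 'adcbaacabdaaddada')
  7 → (11, 'addada')
  8 → (3, 'baacabdaaddada')
  9 → (8, 'bdaaddada')
  10 → (6, 'cabdaaddada')
  11 → (2, 'cbaacabdaaddada')
  12 → (15, 'da')
  13 → (9, 'daaddada')
  14 → (13, 'dada')
  15 → (1, 'dcbaacabdaaddada')
  16 → (12, 'ddada')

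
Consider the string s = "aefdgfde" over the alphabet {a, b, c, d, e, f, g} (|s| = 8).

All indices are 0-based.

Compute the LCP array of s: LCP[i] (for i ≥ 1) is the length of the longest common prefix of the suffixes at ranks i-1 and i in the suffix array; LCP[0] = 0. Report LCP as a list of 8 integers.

sorted suffixes:
  #0 SA[0]=0  'aefdgfde'
  #1 SA[1]=6  'de'
  #2 SA[2]=3  'dgfde'
  #3 SA[3]=7  'e'
  #4 SA[4]=1  'efdgfde'
  #5 SA[5]=5  'fde'
  #6 SA[6]=2  'fdgfde'
  #7 SA[7]=4  'gfde'

SA = [0, 6, 3, 7, 1, 5, 2, 4]
[i] adj suffixes → lcp
  [1] 0/6 → 0 ('')
  [2] 6/3 → 1 ('d')
  [3] 3/7 → 0 ('')
  [4] 7/1 → 1 ('e')
  [5] 1/5 → 0 ('')
  [6] 5/2 → 2 ('fd')
  [7] 2/4 → 0 ('')

[0, 0, 1, 0, 1, 0, 2, 0]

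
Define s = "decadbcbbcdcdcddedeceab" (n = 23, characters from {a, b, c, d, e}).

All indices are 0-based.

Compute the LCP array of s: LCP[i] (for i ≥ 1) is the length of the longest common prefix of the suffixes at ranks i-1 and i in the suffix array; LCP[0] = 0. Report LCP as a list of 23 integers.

sorted suffixes:
  #0 SA[0]=21  'ab'
  #1 SA[1]=3  'adbcbbcdcdcddedeceab'
  #2 SA[2]=22  'b'
  #3 SA[3]=7  'bbcdcdcddedeceab'
  #4 SA[4]=5  'bcbbcdcdcddedeceab'
  #5 SA[5]=8  'bcdcdcddedeceab'
  #6 SA[6]=2  'cadbcbbcdcdcddedeceab'
  #7 SA[7]=6  'cbbcdcdcddedeceab'
  #8 SA[8]=9  'cdcdcddedeceab'
  #9 SA[9]=11  'cdcddedeceab'
  #10 SA[10]=13  'cddedeceab'
  #11 SA[11]=19  'ceab'
  #12 SA[12]=4  'dbcbbcdcdcddedeceab'
  #13 SA[13]=10  'dcdcddedeceab'
  #14 SA[14]=12  'dcddedeceab'
  #15 SA[15]=14  'ddedeceab'
  #16 SA[16]=0  'decadbcbbcdcdcddedeceab'
  #17 SA[17]=17  'deceab'
  #18 SA[18]=15  'dedeceab'
  #19 SA[19]=20  'eab'
  #20 SA[20]=1  'ecadbcbbcdcdcddedeceab'
  #21 SA[21]=18  'eceab'
  #22 SA[22]=16  'edeceab'

SA = [21, 3, 22, 7, 5, 8, 2, 6, 9, 11, 13, 19, 4, 10, 12, 14, 0, 17, 15, 20, 1, 18, 16]
i: (SA[i-1],SA[i]) lcp shared
  1: (21,3) 1 'a'
  2: (3,22) 0 ''
  3: (22,7) 1 'b'
  4: (7,5) 1 'b'
  5: (5,8) 2 'bc'
  6: (8,2) 0 ''
  7: (2,6) 1 'c'
  8: (6,9) 1 'c'
  9: (9,11) 4 'cdcd'
  10: (11,13) 2 'cd'
  11: (13,19) 1 'c'
  12: (19,4) 0 ''
  13: (4,10) 1 'd'
  14: (10,12) 3 'dcd'
  15: (12,14) 1 'd'
  16: (14,0) 1 'd'
  17: (0,17) 3 'dec'
  18: (17,15) 2 'de'
  19: (15,20) 0 ''
  20: (20,1) 1 'e'
  21: (1,18) 2 'ec'
  22: (18,16) 1 'e'

[0, 1, 0, 1, 1, 2, 0, 1, 1, 4, 2, 1, 0, 1, 3, 1, 1, 3, 2, 0, 1, 2, 1]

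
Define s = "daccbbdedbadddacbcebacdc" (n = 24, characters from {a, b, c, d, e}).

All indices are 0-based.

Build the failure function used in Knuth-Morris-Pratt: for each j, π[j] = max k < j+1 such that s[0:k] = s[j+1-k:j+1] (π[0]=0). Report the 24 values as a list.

[0, 0, 0, 0, 0, 0, 1, 0, 1, 0, 0, 1, 1, 1, 2, 3, 0, 0, 0, 0, 0, 0, 1, 0]

π[0] = 0
j=1 s[j]='a': π[1]=0 (border '')
j=2 s[j]='c': π[2]=0 (border '')
j=3 s[j]='c': π[3]=0 (border '')
j=4 s[j]='b': π[4]=0 (border '')
j=5 s[j]='b': π[5]=0 (border '')
j=6 s[j]='d': π[6]=1 (border 'd')
j=7 s[j]='e': k: 1→0; π[7]=0 (border '')
j=8 s[j]='d': π[8]=1 (border 'd')
j=9 s[j]='b': k: 1→0; π[9]=0 (border '')
j=10 s[j]='a': π[10]=0 (border '')
j=11 s[j]='d': π[11]=1 (border 'd')
j=12 s[j]='d': k: 1→0; π[12]=1 (border 'd')
j=13 s[j]='d': k: 1→0; π[13]=1 (border 'd')
j=14 s[j]='a': π[14]=2 (border 'da')
j=15 s[j]='c': π[15]=3 (border 'dac')
j=16 s[j]='b': k: 3→0; π[16]=0 (border '')
j=17 s[j]='c': π[17]=0 (border '')
j=18 s[j]='e': π[18]=0 (border '')
j=19 s[j]='b': π[19]=0 (border '')
j=20 s[j]='a': π[20]=0 (border '')
j=21 s[j]='c': π[21]=0 (border '')
j=22 s[j]='d': π[22]=1 (border 'd')
j=23 s[j]='c': k: 1→0; π[23]=0 (border '')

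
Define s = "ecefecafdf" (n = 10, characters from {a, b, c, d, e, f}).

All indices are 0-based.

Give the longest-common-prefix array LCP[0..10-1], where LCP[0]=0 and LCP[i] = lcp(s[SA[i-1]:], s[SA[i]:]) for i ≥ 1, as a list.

[0, 0, 1, 0, 0, 2, 1, 0, 1, 1]

rank→(start, suffix):
  0 → (6, 'afdf')
  1 → (5, 'cafdf')
  2 → (1, 'cefecafdf')
  3 → (8, 'df')
  4 → (4, 'ecafdf')
  5 → (0, 'ecefecafdf')
  6 → (2, 'efecafdf')
  7 → (9, 'f')
  8 → (7, 'fdf')
  9 → (3, 'fecafdf')

SA = [6, 5, 1, 8, 4, 0, 2, 9, 7, 3]
rank  pair      lcp
   1  s[6:],s[5:]  0  ''
   2  s[5:],s[1:]  1  'c'
   3  s[1:],s[8:]  0  ''
   4  s[8:],s[4:]  0  ''
   5  s[4:],s[0:]  2  'ec'
   6  s[0:],s[2:]  1  'e'
   7  s[2:],s[9:]  0  ''
   8  s[9:],s[7:]  1  'f'
   9  s[7:],s[3:]  1  'f'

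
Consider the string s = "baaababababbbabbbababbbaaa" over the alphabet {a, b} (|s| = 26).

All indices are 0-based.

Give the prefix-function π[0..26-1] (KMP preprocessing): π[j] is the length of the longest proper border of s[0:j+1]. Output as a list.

[0, 0, 0, 0, 1, 2, 1, 2, 1, 2, 1, 1, 1, 2, 1, 1, 1, 2, 1, 2, 1, 1, 1, 2, 3, 4]

π[0] = 0
j=1 s[j]='a': π[1]=0 (border '')
j=2 s[j]='a': π[2]=0 (border '')
j=3 s[j]='a': π[3]=0 (border '')
j=4 s[j]='b': π[4]=1 (border 'b')
j=5 s[j]='a': π[5]=2 (border 'ba')
j=6 s[j]='b': k: 2→0; π[6]=1 (border 'b')
j=7 s[j]='a': π[7]=2 (border 'ba')
j=8 s[j]='b': k: 2→0; π[8]=1 (border 'b')
j=9 s[j]='a': π[9]=2 (border 'ba')
j=10 s[j]='b': k: 2→0; π[10]=1 (border 'b')
j=11 s[j]='b': k: 1→0; π[11]=1 (border 'b')
j=12 s[j]='b': k: 1→0; π[12]=1 (border 'b')
j=13 s[j]='a': π[13]=2 (border 'ba')
j=14 s[j]='b': k: 2→0; π[14]=1 (border 'b')
j=15 s[j]='b': k: 1→0; π[15]=1 (border 'b')
j=16 s[j]='b': k: 1→0; π[16]=1 (border 'b')
j=17 s[j]='a': π[17]=2 (border 'ba')
j=18 s[j]='b': k: 2→0; π[18]=1 (border 'b')
j=19 s[j]='a': π[19]=2 (border 'ba')
j=20 s[j]='b': k: 2→0; π[20]=1 (border 'b')
j=21 s[j]='b': k: 1→0; π[21]=1 (border 'b')
j=22 s[j]='b': k: 1→0; π[22]=1 (border 'b')
j=23 s[j]='a': π[23]=2 (border 'ba')
j=24 s[j]='a': π[24]=3 (border 'baa')
j=25 s[j]='a': π[25]=4 (border 'baaa')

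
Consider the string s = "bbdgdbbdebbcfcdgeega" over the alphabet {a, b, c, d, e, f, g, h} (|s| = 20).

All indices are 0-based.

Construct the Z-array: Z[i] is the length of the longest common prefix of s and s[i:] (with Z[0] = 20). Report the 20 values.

Z[0]=20
i=1: i≥r, start 0; Z[1]=1 grow→box=[1,2)
i=2: i≥r, start 0; Z[2]=0
i=3: i≥r, start 0; Z[3]=0
i=4: i≥r, start 0; Z[4]=0
i=5: i≥r, start 0; Z[5]=3 grow→box=[5,8)
i=6: min(r-i=2, Z[1]=1)=1; Z[6]=1
i=7: min(r-i=1, Z[2]=0)=0; Z[7]=0
i=8: i≥r, start 0; Z[8]=0
i=9: i≥r, start 0; Z[9]=2 grow→box=[9,11)
i=10: min(r-i=1, Z[1]=1)=1; Z[10]=1
i=11: i≥r, start 0; Z[11]=0
i=12: i≥r, start 0; Z[12]=0
i=13: i≥r, start 0; Z[13]=0
i=14: i≥r, start 0; Z[14]=0
i=15: i≥r, start 0; Z[15]=0
i=16: i≥r, start 0; Z[16]=0
i=17: i≥r, start 0; Z[17]=0
i=18: i≥r, start 0; Z[18]=0
i=19: i≥r, start 0; Z[19]=0

[20, 1, 0, 0, 0, 3, 1, 0, 0, 2, 1, 0, 0, 0, 0, 0, 0, 0, 0, 0]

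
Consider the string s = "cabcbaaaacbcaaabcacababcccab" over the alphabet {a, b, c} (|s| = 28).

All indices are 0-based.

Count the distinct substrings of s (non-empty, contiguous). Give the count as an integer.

rank | idx | suffix
   0 |   5 | aaaacbcaaabcacababcccab
   1 |  12 | aaabcacababcccab
   2 |   6 | aaacbcaaabcacababcccab
   3 |  13 | aabcacababcccab
   4 |   7 | aacbcaaabcacababcccab
   5 |  26 | ab
   6 |  19 | ababcccab
   7 |  14 | abcacababcccab
   8 |   1 | abcbaaaacbcaaabcacababcccab
   9 |  21 | abcccab
  10 |  17 | acababcccab
  11 |   8 | acbcaaabcacababcccab
  12 |  27 | b
  13 |   4 | baaaacbcaaabcacababcccab
  14 |  20 | babcccab
  15 |  10 | bcaaabcacababcccab
  16 |  15 | bcacababcccab
  17 |   2 | bcbaaaacbcaaabcacababcccab
  18 |  22 | bcccab
  19 |  11 | caaabcacababcccab
  20 |  25 | cab
  21 |  18 | cababcccab
  22 |   0 | cabcbaaaacbcaaabcacababcccab
  23 |  16 | cacababcccab
  24 |   3 | cbaaaacbcaaabcacababcccab
  25 |   9 | cbcaaabcacababcccab
  26 |  24 | ccab
  27 |  23 | cccab

SA = [5, 12, 6, 13, 7, 26, 19, 14, 1, 21, 17, 8, 27, 4, 20, 10, 15, 2, 22, 11, 25, 18, 0, 16, 3, 9, 24, 23]
[i] adj suffixes → lcp
  [1] 5/12 → 3 ('aaa')
  [2] 12/6 → 3 ('aaa')
  [3] 6/13 → 2 ('aa')
  [4] 13/7 → 2 ('aa')
  [5] 7/26 → 1 ('a')
  [6] 26/19 → 2 ('ab')
  [7] 19/14 → 2 ('ab')
  [8] 14/1 → 3 ('abc')
  [9] 1/21 → 3 ('abc')
  [10] 21/17 → 1 ('a')
  [11] 17/8 → 2 ('ac')
  [12] 8/27 → 0 ('')
  [13] 27/4 → 1 ('b')
  [14] 4/20 → 2 ('ba')
  [15] 20/10 → 1 ('b')
  [16] 10/15 → 3 ('bca')
  [17] 15/2 → 2 ('bc')
  [18] 2/22 → 2 ('bc')
  [19] 22/11 → 0 ('')
  [20] 11/25 → 2 ('ca')
  [21] 25/18 → 3 ('cab')
  [22] 18/0 → 3 ('cab')
  [23] 0/16 → 2 ('ca')
  [24] 16/3 → 1 ('c')
  [25] 3/9 → 2 ('cb')
  [26] 9/24 → 1 ('c')
  [27] 24/23 → 2 ('cc')

n(n+1)/2 = 28·29/2 = 406
Σ LCP = 0 + 3 + 3 + 2 + 2 + 1 + 2 + 2 + 3 + 3 + 1 + 2 + 0 + 1 + 2 + 1 + 3 + 2 + 2 + 0 + 2 + 3 + 3 + 2 + 1 + 2 + 1 + 2 = 51
distinct = 406 − 51 = 355

355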